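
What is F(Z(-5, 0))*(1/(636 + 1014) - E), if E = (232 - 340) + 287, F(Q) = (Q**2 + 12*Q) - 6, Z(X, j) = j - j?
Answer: 295349/275 ≈ 1074.0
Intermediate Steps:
Z(X, j) = 0
F(Q) = -6 + Q**2 + 12*Q
E = 179 (E = -108 + 287 = 179)
F(Z(-5, 0))*(1/(636 + 1014) - E) = (-6 + 0**2 + 12*0)*(1/(636 + 1014) - 1*179) = (-6 + 0 + 0)*(1/1650 - 179) = -6*(1/1650 - 179) = -6*(-295349/1650) = 295349/275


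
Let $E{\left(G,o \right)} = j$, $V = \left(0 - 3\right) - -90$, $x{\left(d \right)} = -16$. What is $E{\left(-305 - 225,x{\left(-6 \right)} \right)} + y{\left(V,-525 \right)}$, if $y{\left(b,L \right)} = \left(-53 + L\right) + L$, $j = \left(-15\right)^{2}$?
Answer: $-878$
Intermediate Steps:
$V = 87$ ($V = \left(0 - 3\right) + 90 = -3 + 90 = 87$)
$j = 225$
$E{\left(G,o \right)} = 225$
$y{\left(b,L \right)} = -53 + 2 L$
$E{\left(-305 - 225,x{\left(-6 \right)} \right)} + y{\left(V,-525 \right)} = 225 + \left(-53 + 2 \left(-525\right)\right) = 225 - 1103 = -878$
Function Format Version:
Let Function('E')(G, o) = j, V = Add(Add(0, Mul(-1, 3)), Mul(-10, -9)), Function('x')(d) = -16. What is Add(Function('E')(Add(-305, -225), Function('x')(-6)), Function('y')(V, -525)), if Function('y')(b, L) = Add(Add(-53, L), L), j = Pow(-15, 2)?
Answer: -878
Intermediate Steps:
V = 87 (V = Add(Add(0, -3), 90) = Add(-3, 90) = 87)
j = 225
Function('E')(G, o) = 225
Function('y')(b, L) = Add(-53, Mul(2, L))
Add(Function('E')(Add(-305, -225), Function('x')(-6)), Function('y')(V, -525)) = Add(225, Add(-53, Mul(2, -525))) = Add(225, Add(-53, -1050)) = Add(225, -1103) = -878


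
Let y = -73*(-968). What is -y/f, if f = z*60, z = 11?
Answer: -1606/15 ≈ -107.07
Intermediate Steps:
f = 660 (f = 11*60 = 660)
y = 70664
-y/f = -70664/660 = -1*1606/15 = -1606/15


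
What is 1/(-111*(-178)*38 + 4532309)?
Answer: 1/5283113 ≈ 1.8928e-7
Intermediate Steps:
1/(-111*(-178)*38 + 4532309) = 1/(19758*38 + 4532309) = 1/(750804 + 4532309) = 1/5283113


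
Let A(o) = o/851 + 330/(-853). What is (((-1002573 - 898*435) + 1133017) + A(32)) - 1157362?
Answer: -1029002599378/725903 ≈ -1.4175e+6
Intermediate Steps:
A(o) = -330/853 + o/851 (A(o) = o*(1/851) + 330*(-1/853) = o/851 - 330/853 = -330/853 + o/851)
(((-1002573 - 898*435) + 1133017) + A(32)) - 1157362 = (((-1002573 - 898*435) + 1133017) + (-330/853 + (1/851)*32)) - 1157362 = (((-1002573 - 390630) + 1133017) + (-330/853 + 32/851)) - 1157362 = ((-1393203 + 1133017) - 253534/725903) - 1157362 = (-260186 - 253534/725903) - 1157362 = -188870051492/725903 - 1157362 = -1029002599378/725903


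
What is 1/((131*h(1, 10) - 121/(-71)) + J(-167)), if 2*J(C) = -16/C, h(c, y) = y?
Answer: 11857/15553445 ≈ 0.00076234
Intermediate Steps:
J(C) = -8/C (J(C) = (-16/C)/2 = -8/C)
1/((131*h(1, 10) - 121/(-71)) + J(-167)) = 1/((131*10 - 121/(-71)) - 8/(-167)) = 1/((1310 - 121*(-1/71)) - 8*(-1/167)) = 1/((1310 + 121/71) + 8/167) = 1/(93131/71 + 8/167) = 1/(15553445/11857) = 11857/15553445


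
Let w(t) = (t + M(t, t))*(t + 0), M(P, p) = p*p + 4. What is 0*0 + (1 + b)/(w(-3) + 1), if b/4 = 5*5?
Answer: -101/29 ≈ -3.4828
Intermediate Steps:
M(P, p) = 4 + p² (M(P, p) = p² + 4 = 4 + p²)
w(t) = t*(4 + t + t²) (w(t) = (t + (4 + t²))*(t + 0) = (4 + t + t²)*t = t*(4 + t + t²))
b = 100 (b = 4*(5*5) = 4*25 = 100)
0*0 + (1 + b)/(w(-3) + 1) = 0*0 + (1 + 100)/(-3*(4 - 3 + (-3)²) + 1) = 0 + 101/(-3*(4 - 3 + 9) + 1) = 0 + 101/(-3*10 + 1) = 0 + 101/(-30 + 1) = 0 + 101/(-29) = 0 + 101*(-1/29) = 0 - 101/29 = -101/29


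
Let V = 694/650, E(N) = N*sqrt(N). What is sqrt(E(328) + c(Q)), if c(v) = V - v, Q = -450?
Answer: sqrt(1905761 + 2771600*sqrt(82))/65 ≈ 79.946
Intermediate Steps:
E(N) = N**(3/2)
V = 347/325 (V = 694*(1/650) = 347/325 ≈ 1.0677)
c(v) = 347/325 - v
sqrt(E(328) + c(Q)) = sqrt(328**(3/2) + (347/325 - 1*(-450))) = sqrt(656*sqrt(82) + (347/325 + 450)) = sqrt(656*sqrt(82) + 146597/325) = sqrt(146597/325 + 656*sqrt(82))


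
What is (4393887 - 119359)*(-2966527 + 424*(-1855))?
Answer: -16042504486816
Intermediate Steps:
(4393887 - 119359)*(-2966527 + 424*(-1855)) = 4274528*(-2966527 - 786520) = 4274528*(-3753047) = -16042504486816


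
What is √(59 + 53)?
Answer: 4*√7 ≈ 10.583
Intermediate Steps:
√(59 + 53) = √112 = 4*√7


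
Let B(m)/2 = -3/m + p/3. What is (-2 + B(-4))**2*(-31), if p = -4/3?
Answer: -19375/324 ≈ -59.799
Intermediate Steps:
p = -4/3 (p = -4*1/3 = -4/3 ≈ -1.3333)
B(m) = -8/9 - 6/m (B(m) = 2*(-3/m - 4/3/3) = 2*(-3/m - 4/3*1/3) = 2*(-3/m - 4/9) = 2*(-4/9 - 3/m) = -8/9 - 6/m)
(-2 + B(-4))**2*(-31) = (-2 + (-8/9 - 6/(-4)))**2*(-31) = (-2 + (-8/9 - 6*(-1/4)))**2*(-31) = (-2 + (-8/9 + 3/2))**2*(-31) = (-2 + 11/18)**2*(-31) = (-25/18)**2*(-31) = (625/324)*(-31) = -19375/324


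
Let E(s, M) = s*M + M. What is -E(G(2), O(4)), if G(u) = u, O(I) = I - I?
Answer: 0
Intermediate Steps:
O(I) = 0
E(s, M) = M + M*s (E(s, M) = M*s + M = M + M*s)
-E(G(2), O(4)) = -0*(1 + 2) = -0*3 = -1*0 = 0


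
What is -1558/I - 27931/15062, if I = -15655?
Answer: -24340777/13870330 ≈ -1.7549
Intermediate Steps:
-1558/I - 27931/15062 = -1558/(-15655) - 27931/15062 = -1558*(-1/15655) - 27931*1/15062 = 1558/15655 - 1643/886 = -24340777/13870330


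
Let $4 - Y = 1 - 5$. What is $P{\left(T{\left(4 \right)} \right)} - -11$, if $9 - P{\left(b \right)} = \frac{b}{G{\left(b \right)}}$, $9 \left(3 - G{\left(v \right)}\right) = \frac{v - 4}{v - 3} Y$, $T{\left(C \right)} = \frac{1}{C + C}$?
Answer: $\frac{59473}{2984} \approx 19.931$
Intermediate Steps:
$Y = 8$ ($Y = 4 - \left(1 - 5\right) = 4 - -4 = 4 + 4 = 8$)
$T{\left(C \right)} = \frac{1}{2 C}$
$G{\left(v \right)} = 3 - \frac{8 \left(-4 + v\right)}{9 \left(-3 + v\right)}$ ($G{\left(v \right)} = 3 - \frac{\frac{v - 4}{v - 3} \cdot 8}{9} = 3 - \frac{\frac{-4 + v}{-3 + v} 8}{9} = 3 - \frac{8 \frac{1}{-3 + v} \left(-4 + v\right)}{9} = 3 - \frac{8 \left(-4 + v\right)}{9 \left(-3 + v\right)}$)
$P{\left(b \right)} = 9 - \frac{9 b \left(-3 + b\right)}{-49 + 19 b}$ ($P{\left(b \right)} = 9 - \frac{b}{\frac{1}{9} \frac{1}{-3 + b} \left(-49 + 19 b\right)} = 9 - b \frac{9 \left(-3 + b\right)}{-49 + 19 b} = 9 - \frac{9 b \left(-3 + b\right)}{-49 + 19 b}$)
$P{\left(T{\left(4 \right)} \right)} - -11 = \frac{9 \left(-49 - \left(\frac{1}{2 \cdot 4}\right)^{2} + 22 \frac{1}{2 \cdot 4}\right)}{-49 + 19 \frac{1}{2 \cdot 4}} - -11 = \frac{9 \left(-49 - \left(\frac{1}{2} \cdot \frac{1}{4}\right)^{2} + 22 \cdot \frac{1}{2} \cdot \frac{1}{4}\right)}{-49 + 19 \cdot \frac{1}{2} \cdot \frac{1}{4}} + 11 = \frac{9 \left(-49 - \left(\frac{1}{8}\right)^{2} + 22 \cdot \frac{1}{8}\right)}{-49 + 19 \cdot \frac{1}{8}} + 11 = \frac{9 \left(-49 - \frac{1}{64} + \frac{11}{4}\right)}{-49 + \frac{19}{8}} + 11 = \frac{9 \left(-49 - \frac{1}{64} + \frac{11}{4}\right)}{- \frac{373}{8}} + 11 = 9 \left(- \frac{8}{373}\right) \left(- \frac{2961}{64}\right) + 11 = \frac{26649}{2984} + 11 = \frac{59473}{2984}$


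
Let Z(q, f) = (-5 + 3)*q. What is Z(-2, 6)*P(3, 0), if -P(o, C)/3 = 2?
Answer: -24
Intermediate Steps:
Z(q, f) = -2*q
P(o, C) = -6 (P(o, C) = -3*2 = -6)
Z(-2, 6)*P(3, 0) = -2*(-2)*(-6) = 4*(-6) = -24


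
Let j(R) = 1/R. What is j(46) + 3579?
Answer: 164635/46 ≈ 3579.0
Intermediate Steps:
j(46) + 3579 = 1/46 + 3579 = 164635/46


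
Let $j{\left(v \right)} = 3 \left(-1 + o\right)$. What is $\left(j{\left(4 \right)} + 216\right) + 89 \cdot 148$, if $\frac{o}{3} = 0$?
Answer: $13385$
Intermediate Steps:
$o = 0$ ($o = 3 \cdot 0 = 0$)
$j{\left(v \right)} = -3$ ($j{\left(v \right)} = 3 \left(-1 + 0\right) = 3 \left(-1\right) = -3$)
$\left(j{\left(4 \right)} + 216\right) + 89 \cdot 148 = \left(-3 + 216\right) + 89 \cdot 148 = 213 + 13172 = 13385$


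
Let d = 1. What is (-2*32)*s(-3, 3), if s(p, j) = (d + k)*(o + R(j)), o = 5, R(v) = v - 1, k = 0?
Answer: -448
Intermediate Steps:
R(v) = -1 + v
s(p, j) = 4 + j (s(p, j) = (1 + 0)*(5 + (-1 + j)) = 1*(4 + j) = 4 + j)
(-2*32)*s(-3, 3) = (-2*32)*(4 + 3) = -64*7 = -448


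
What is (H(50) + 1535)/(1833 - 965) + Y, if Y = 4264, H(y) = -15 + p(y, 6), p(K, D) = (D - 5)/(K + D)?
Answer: 207349633/48608 ≈ 4265.8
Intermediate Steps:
p(K, D) = (-5 + D)/(D + K)
H(y) = -15 + 1/(6 + y) (H(y) = -15 + (-5 + 6)/(6 + y) = -15 + 1/(6 + y))
(H(50) + 1535)/(1833 - 965) + Y = ((-89 - 15*50)/(6 + 50) + 1535)/(1833 - 965) + 4264 = ((-89 - 750)/56 + 1535)/868 + 4264 = ((1/56)*(-839) + 1535)*(1/868) + 4264 = (-839/56 + 1535)*(1/868) + 4264 = (85121/56)*(1/868) + 4264 = 85121/48608 + 4264 = 207349633/48608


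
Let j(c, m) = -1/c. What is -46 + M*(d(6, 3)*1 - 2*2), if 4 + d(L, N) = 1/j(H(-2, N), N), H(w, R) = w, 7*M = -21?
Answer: -28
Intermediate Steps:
M = -3 (M = (⅐)*(-21) = -3)
d(L, N) = -2 (d(L, N) = -4 + 1/(-1/(-2)) = -4 + 1/(-1*(-½)) = -4 + 1/(½) = -4 + 2 = -2)
-46 + M*(d(6, 3)*1 - 2*2) = -46 - 3*(-2*1 - 2*2) = -46 - 3*(-2 - 4) = -46 - 3*(-6) = -46 + 18 = -28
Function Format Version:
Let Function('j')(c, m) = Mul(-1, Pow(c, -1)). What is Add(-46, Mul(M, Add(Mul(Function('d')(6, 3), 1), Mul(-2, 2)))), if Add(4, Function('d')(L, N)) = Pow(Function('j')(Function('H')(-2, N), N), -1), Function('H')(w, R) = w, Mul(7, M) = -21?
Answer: -28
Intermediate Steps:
M = -3 (M = Mul(Rational(1, 7), -21) = -3)
Function('d')(L, N) = -2 (Function('d')(L, N) = Add(-4, Pow(Mul(-1, Pow(-2, -1)), -1)) = Add(-4, Pow(Mul(-1, Rational(-1, 2)), -1)) = Add(-4, Pow(Rational(1, 2), -1)) = Add(-4, 2) = -2)
Add(-46, Mul(M, Add(Mul(Function('d')(6, 3), 1), Mul(-2, 2)))) = Add(-46, Mul(-3, Add(Mul(-2, 1), Mul(-2, 2)))) = Add(-46, Mul(-3, Add(-2, -4))) = Add(-46, Mul(-3, -6)) = Add(-46, 18) = -28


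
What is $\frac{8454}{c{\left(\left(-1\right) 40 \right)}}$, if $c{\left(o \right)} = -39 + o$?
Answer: $- \frac{8454}{79} \approx -107.01$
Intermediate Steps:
$\frac{8454}{c{\left(\left(-1\right) 40 \right)}} = \frac{8454}{-39 - 40} = \frac{8454}{-79} = 8454 \left(- \frac{1}{79}\right) = - \frac{8454}{79}$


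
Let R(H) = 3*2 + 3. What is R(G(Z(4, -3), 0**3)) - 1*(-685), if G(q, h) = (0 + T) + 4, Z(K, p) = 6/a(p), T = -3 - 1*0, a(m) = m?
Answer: 694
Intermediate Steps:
T = -3 (T = -3 + 0 = -3)
Z(K, p) = 6/p
G(q, h) = 1 (G(q, h) = (0 - 3) + 4 = -3 + 4 = 1)
R(H) = 9 (R(H) = 6 + 3 = 9)
R(G(Z(4, -3), 0**3)) - 1*(-685) = 9 - 1*(-685) = 9 + 685 = 694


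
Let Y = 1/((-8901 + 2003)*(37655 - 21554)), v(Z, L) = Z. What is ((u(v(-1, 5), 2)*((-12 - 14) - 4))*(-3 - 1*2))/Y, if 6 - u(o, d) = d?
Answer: -66638818800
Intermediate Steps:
u(o, d) = 6 - d
Y = -1/111064698 (Y = 1/(-6898*16101) = 1/(-111064698) = -1/111064698 ≈ -9.0038e-9)
((u(v(-1, 5), 2)*((-12 - 14) - 4))*(-3 - 1*2))/Y = (((6 - 1*2)*((-12 - 14) - 4))*(-3 - 1*2))/(-1/111064698) = (((6 - 2)*(-26 - 4))*(-3 - 2))*(-111064698) = ((4*(-30))*(-5))*(-111064698) = -120*(-5)*(-111064698) = 600*(-111064698) = -66638818800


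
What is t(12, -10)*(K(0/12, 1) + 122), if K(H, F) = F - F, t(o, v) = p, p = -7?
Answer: -854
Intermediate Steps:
t(o, v) = -7
K(H, F) = 0
t(12, -10)*(K(0/12, 1) + 122) = -7*(0 + 122) = -7*122 = -854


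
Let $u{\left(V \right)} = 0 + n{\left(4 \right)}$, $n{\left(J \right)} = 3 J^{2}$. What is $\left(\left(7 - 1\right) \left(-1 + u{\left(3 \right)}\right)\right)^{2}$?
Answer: $79524$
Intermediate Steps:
$u{\left(V \right)} = 48$ ($u{\left(V \right)} = 0 + 3 \cdot 4^{2} = 0 + 3 \cdot 16 = 0 + 48 = 48$)
$\left(\left(7 - 1\right) \left(-1 + u{\left(3 \right)}\right)\right)^{2} = \left(\left(7 - 1\right) \left(-1 + 48\right)\right)^{2} = \left(6 \cdot 47\right)^{2} = 282^{2} = 79524$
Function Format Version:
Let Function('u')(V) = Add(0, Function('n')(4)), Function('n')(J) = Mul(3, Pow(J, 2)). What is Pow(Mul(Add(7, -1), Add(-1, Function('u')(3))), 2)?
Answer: 79524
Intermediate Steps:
Function('u')(V) = 48 (Function('u')(V) = Add(0, Mul(3, Pow(4, 2))) = Add(0, Mul(3, 16)) = Add(0, 48) = 48)
Pow(Mul(Add(7, -1), Add(-1, Function('u')(3))), 2) = Pow(Mul(Add(7, -1), Add(-1, 48)), 2) = Pow(Mul(6, 47), 2) = Pow(282, 2) = 79524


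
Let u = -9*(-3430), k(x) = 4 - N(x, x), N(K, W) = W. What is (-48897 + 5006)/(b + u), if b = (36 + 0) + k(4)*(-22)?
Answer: -43891/30906 ≈ -1.4201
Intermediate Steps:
k(x) = 4 - x
u = 30870
b = 36 (b = (36 + 0) + (4 - 1*4)*(-22) = 36 + (4 - 4)*(-22) = 36 + 0*(-22) = 36 + 0 = 36)
(-48897 + 5006)/(b + u) = (-48897 + 5006)/(36 + 30870) = -43891/30906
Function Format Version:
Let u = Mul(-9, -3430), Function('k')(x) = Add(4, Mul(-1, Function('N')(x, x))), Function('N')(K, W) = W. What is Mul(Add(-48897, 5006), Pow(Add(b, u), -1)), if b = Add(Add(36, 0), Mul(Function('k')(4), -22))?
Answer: Rational(-43891, 30906) ≈ -1.4201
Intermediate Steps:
Function('k')(x) = Add(4, Mul(-1, x))
u = 30870
b = 36 (b = Add(Add(36, 0), Mul(Add(4, Mul(-1, 4)), -22)) = Add(36, Mul(Add(4, -4), -22)) = Add(36, Mul(0, -22)) = Add(36, 0) = 36)
Mul(Add(-48897, 5006), Pow(Add(b, u), -1)) = Mul(Add(-48897, 5006), Pow(Add(36, 30870), -1)) = Mul(-43891, Pow(30906, -1)) = Mul(-43891, Rational(1, 30906)) = Rational(-43891, 30906)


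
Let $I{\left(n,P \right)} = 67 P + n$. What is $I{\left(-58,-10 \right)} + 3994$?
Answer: $3266$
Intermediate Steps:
$I{\left(n,P \right)} = n + 67 P$
$I{\left(-58,-10 \right)} + 3994 = \left(-58 + 67 \left(-10\right)\right) + 3994 = \left(-58 - 670\right) + 3994 = -728 + 3994 = 3266$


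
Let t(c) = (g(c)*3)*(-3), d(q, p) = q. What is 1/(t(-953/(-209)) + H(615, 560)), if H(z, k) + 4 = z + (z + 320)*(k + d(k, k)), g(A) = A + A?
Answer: 209/218975345 ≈ 9.5445e-7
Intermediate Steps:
g(A) = 2*A
H(z, k) = -4 + z + 2*k*(320 + z) (H(z, k) = -4 + (z + (z + 320)*(k + k)) = -4 + (z + (320 + z)*(2*k)) = -4 + (z + 2*k*(320 + z)) = -4 + z + 2*k*(320 + z))
t(c) = -18*c (t(c) = ((2*c)*3)*(-3) = (6*c)*(-3) = -18*c)
1/(t(-953/(-209)) + H(615, 560)) = 1/(-(-17154)/(-209) + (-4 + 615 + 640*560 + 2*560*615)) = 1/(-(-17154)*(-1)/209 + (-4 + 615 + 358400 + 688800)) = 1/(-18*953/209 + 1047811) = 1/(-17154/209 + 1047811) = 1/(218975345/209) = 209/218975345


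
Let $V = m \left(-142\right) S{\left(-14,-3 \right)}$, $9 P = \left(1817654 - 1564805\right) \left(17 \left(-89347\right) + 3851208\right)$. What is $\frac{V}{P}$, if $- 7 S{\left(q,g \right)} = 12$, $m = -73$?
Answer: $- \frac{373176}{1376017996129} \approx -2.712 \cdot 10^{-7}$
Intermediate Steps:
$S{\left(q,g \right)} = - \frac{12}{7}$ ($S{\left(q,g \right)} = \left(- \frac{1}{7}\right) 12 = - \frac{12}{7}$)
$P = \frac{196573999447}{3}$ ($P = \frac{\left(1817654 - 1564805\right) \left(17 \left(-89347\right) + 3851208\right)}{9} = \frac{252849 \left(-1518899 + 3851208\right)}{9} = \frac{252849 \cdot 2332309}{9} = \frac{1}{9} \cdot 589721998341 = \frac{196573999447}{3} \approx 6.5525 \cdot 10^{10}$)
$V = - \frac{124392}{7}$ ($V = \left(-73\right) \left(-142\right) \left(- \frac{12}{7}\right) = 10366 \left(- \frac{12}{7}\right) = - \frac{124392}{7} \approx -17770.0$)
$\frac{V}{P} = - \frac{124392}{7 \cdot \frac{196573999447}{3}} = \left(- \frac{124392}{7}\right) \frac{3}{196573999447} = - \frac{373176}{1376017996129}$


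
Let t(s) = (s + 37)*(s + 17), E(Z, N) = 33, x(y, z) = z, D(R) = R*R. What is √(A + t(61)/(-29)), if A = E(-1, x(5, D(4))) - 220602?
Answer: I*√185720205/29 ≈ 469.93*I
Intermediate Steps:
D(R) = R²
t(s) = (17 + s)*(37 + s) (t(s) = (37 + s)*(17 + s) = (17 + s)*(37 + s))
A = -220569 (A = 33 - 220602 = -220569)
√(A + t(61)/(-29)) = √(-220569 + (629 + 61² + 54*61)/(-29)) = √(-220569 - (629 + 3721 + 3294)/29) = √(-220569 - 1/29*7644) = √(-220569 - 7644/29) = √(-6404145/29) = I*√185720205/29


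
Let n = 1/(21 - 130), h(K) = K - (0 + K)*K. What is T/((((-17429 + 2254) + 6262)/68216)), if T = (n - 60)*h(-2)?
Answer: -892401712/323839 ≈ -2755.7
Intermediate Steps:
h(K) = K - K² (h(K) = K - K*K = K - K²)
n = -1/109 (n = 1/(-109) = -1/109 ≈ -0.0091743)
T = 39246/109 (T = (-1/109 - 60)*(-2*(1 - 1*(-2))) = -(-13082)*(1 + 2)/109 = -(-13082)*3/109 = -6541/109*(-6) = 39246/109 ≈ 360.06)
T/((((-17429 + 2254) + 6262)/68216)) = 39246/(109*((((-17429 + 2254) + 6262)/68216))) = 39246/(109*(((-15175 + 6262)*(1/68216)))) = 39246/(109*((-8913*1/68216))) = 39246/(109*(-8913/68216)) = (39246/109)*(-68216/8913) = -892401712/323839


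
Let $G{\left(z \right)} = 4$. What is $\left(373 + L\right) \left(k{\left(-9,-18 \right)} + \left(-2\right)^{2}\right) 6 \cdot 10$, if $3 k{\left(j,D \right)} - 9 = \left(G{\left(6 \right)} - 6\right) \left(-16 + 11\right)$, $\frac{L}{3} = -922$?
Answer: $-1483660$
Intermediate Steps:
$L = -2766$ ($L = 3 \left(-922\right) = -2766$)
$k{\left(j,D \right)} = \frac{19}{3}$ ($k{\left(j,D \right)} = 3 + \frac{\left(4 - 6\right) \left(-16 + 11\right)}{3} = 3 + \frac{\left(-2\right) \left(-5\right)}{3} = 3 + \frac{1}{3} \cdot 10 = 3 + \frac{10}{3} = \frac{19}{3}$)
$\left(373 + L\right) \left(k{\left(-9,-18 \right)} + \left(-2\right)^{2}\right) 6 \cdot 10 = \left(373 - 2766\right) \left(\frac{19}{3} + \left(-2\right)^{2}\right) 6 \cdot 10 = - 2393 \left(\frac{19}{3} + 4\right) 60 = \left(-2393\right) \frac{31}{3} \cdot 60 = \left(- \frac{74183}{3}\right) 60 = -1483660$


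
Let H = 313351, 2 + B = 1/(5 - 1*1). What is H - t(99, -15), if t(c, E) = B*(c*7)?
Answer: 1258255/4 ≈ 3.1456e+5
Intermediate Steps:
B = -7/4 (B = -2 + 1/(5 - 1*1) = -2 + 1/(5 - 1) = -2 + 1/4 = -7/4 ≈ -1.7500)
t(c, E) = -49*c/4 (t(c, E) = -7*c*7/4 = -49*c/4)
H - t(99, -15) = 313351 - (-49)*99/4 = 313351 - 1*(-4851/4) = 313351 + 4851/4 = 1258255/4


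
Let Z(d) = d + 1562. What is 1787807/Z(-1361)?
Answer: 1787807/201 ≈ 8894.6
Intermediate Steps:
Z(d) = 1562 + d
1787807/Z(-1361) = 1787807/(1562 - 1361) = 1787807/201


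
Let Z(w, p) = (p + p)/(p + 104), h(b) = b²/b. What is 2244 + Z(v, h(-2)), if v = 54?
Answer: 114442/51 ≈ 2244.0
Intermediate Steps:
h(b) = b
Z(w, p) = 2*p/(104 + p) (Z(w, p) = (2*p)/(104 + p) = 2*p/(104 + p))
2244 + Z(v, h(-2)) = 2244 + 2*(-2)/(104 - 2) = 2244 + 2*(-2)/102 = 2244 + 2*(-2)*(1/102) = 2244 - 2/51 = 114442/51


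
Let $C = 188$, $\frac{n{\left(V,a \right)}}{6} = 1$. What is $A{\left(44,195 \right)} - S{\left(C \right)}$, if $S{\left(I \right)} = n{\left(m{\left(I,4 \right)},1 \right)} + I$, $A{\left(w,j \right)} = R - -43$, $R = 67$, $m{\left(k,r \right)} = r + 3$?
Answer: $-84$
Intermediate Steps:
$m{\left(k,r \right)} = 3 + r$
$n{\left(V,a \right)} = 6$ ($n{\left(V,a \right)} = 6 \cdot 1 = 6$)
$A{\left(w,j \right)} = 110$ ($A{\left(w,j \right)} = 67 - -43 = 67 + 43 = 110$)
$S{\left(I \right)} = 6 + I$
$A{\left(44,195 \right)} - S{\left(C \right)} = 110 - \left(6 + 188\right) = 110 - 194 = -84$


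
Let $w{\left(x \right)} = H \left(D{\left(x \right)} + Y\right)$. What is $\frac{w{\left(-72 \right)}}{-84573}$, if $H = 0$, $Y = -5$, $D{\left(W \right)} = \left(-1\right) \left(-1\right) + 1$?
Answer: $0$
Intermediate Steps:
$D{\left(W \right)} = 2$ ($D{\left(W \right)} = 1 + 1 = 2$)
$w{\left(x \right)} = 0$ ($w{\left(x \right)} = 0 \left(2 - 5\right) = 0 \left(-3\right) = 0$)
$\frac{w{\left(-72 \right)}}{-84573} = \frac{0}{-84573} = 0 \left(- \frac{1}{84573}\right) = 0$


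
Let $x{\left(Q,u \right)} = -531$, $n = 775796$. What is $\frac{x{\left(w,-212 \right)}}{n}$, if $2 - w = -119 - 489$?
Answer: $- \frac{531}{775796} \approx -0.00068446$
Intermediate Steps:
$w = 610$ ($w = 2 - \left(-119 - 489\right) = 2 - -608 = 2 + 608 = 610$)
$\frac{x{\left(w,-212 \right)}}{n} = - \frac{531}{775796}$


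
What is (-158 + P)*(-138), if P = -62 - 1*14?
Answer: 32292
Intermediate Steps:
P = -76 (P = -62 - 14 = -76)
(-158 + P)*(-138) = (-158 - 76)*(-138) = -234*(-138) = 32292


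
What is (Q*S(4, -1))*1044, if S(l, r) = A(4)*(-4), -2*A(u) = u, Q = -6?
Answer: -50112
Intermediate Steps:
A(u) = -u/2
S(l, r) = 8 (S(l, r) = -½*4*(-4) = -2*(-4) = 8)
(Q*S(4, -1))*1044 = -6*8*1044 = -48*1044 = -50112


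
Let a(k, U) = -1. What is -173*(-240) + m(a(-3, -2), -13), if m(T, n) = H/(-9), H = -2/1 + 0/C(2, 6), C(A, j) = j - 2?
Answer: 373682/9 ≈ 41520.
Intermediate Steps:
C(A, j) = -2 + j
H = -2 (H = -2/1 + 0/(-2 + 6) = -2*1 + 0/4 = -2 + 0*(1/4) = -2 + 0 = -2)
m(T, n) = 2/9 (m(T, n) = -2/(-9) = -2*(-1/9) = 2/9)
-173*(-240) + m(a(-3, -2), -13) = -173*(-240) + 2/9 = 41520 + 2/9 = 373682/9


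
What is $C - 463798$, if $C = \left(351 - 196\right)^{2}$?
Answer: $-439773$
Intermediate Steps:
$C = 24025$ ($C = 155^{2} = 24025$)
$C - 463798 = 24025 - 463798 = -439773$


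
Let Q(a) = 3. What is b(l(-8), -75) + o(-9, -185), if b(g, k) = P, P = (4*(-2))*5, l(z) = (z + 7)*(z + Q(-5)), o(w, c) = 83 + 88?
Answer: 131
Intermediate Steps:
o(w, c) = 171
l(z) = (3 + z)*(7 + z) (l(z) = (z + 7)*(z + 3) = (7 + z)*(3 + z) = (3 + z)*(7 + z))
P = -40 (P = -8*5 = -40)
b(g, k) = -40
b(l(-8), -75) + o(-9, -185) = -40 + 171 = 131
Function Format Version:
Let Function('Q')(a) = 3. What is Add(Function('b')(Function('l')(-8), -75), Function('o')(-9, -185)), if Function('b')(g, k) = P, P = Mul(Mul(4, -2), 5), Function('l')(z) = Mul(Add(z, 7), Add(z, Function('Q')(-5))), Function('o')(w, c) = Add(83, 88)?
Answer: 131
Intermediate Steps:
Function('o')(w, c) = 171
Function('l')(z) = Mul(Add(3, z), Add(7, z)) (Function('l')(z) = Mul(Add(z, 7), Add(z, 3)) = Mul(Add(7, z), Add(3, z)) = Mul(Add(3, z), Add(7, z)))
P = -40 (P = Mul(-8, 5) = -40)
Function('b')(g, k) = -40
Add(Function('b')(Function('l')(-8), -75), Function('o')(-9, -185)) = Add(-40, 171) = 131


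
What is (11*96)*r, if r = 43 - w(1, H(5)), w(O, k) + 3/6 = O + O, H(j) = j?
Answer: 43824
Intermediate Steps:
w(O, k) = -½ + 2*O (w(O, k) = -½ + (O + O) = -½ + 2*O)
r = 83/2 (r = 43 - (-½ + 2*1) = 43 - (-½ + 2) = 43 - 1*3/2 = 43 - 3/2 = 83/2 ≈ 41.500)
(11*96)*r = (11*96)*(83/2) = 1056*(83/2) = 43824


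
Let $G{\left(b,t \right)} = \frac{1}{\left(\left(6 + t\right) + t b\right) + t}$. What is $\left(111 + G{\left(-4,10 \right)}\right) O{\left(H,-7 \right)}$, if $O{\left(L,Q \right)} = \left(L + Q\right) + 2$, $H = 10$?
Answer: $\frac{7765}{14} \approx 554.64$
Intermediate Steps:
$O{\left(L,Q \right)} = 2 + L + Q$
$G{\left(b,t \right)} = \frac{1}{6 + 2 t + b t}$ ($G{\left(b,t \right)} = \frac{1}{\left(\left(6 + t\right) + b t\right) + t} = \frac{1}{\left(6 + t + b t\right) + t} = \frac{1}{6 + 2 t + b t}$)
$\left(111 + G{\left(-4,10 \right)}\right) O{\left(H,-7 \right)} = \left(111 + \frac{1}{6 + 2 \cdot 10 - 40}\right) \left(2 + 10 - 7\right) = \left(111 + \frac{1}{6 + 20 - 40}\right) 5 = \left(111 + \frac{1}{-14}\right) 5 = \left(111 - \frac{1}{14}\right) 5 = \frac{1553}{14} \cdot 5 = \frac{7765}{14}$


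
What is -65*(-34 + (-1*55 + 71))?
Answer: 1170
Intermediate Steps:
-65*(-34 + (-1*55 + 71)) = -65*(-34 + (-55 + 71)) = -65*(-34 + 16) = -65*(-18) = 1170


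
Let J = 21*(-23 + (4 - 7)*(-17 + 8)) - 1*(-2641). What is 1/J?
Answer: 1/2725 ≈ 0.00036697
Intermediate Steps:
J = 2725 (J = 21*(-23 - 3*(-9)) + 2641 = 21*(-23 + 27) + 2641 = 21*4 + 2641 = 84 + 2641 = 2725)
1/J = 1/2725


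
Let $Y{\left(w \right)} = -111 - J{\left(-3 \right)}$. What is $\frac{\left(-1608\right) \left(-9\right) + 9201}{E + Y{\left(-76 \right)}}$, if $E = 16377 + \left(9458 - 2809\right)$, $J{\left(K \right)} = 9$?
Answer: $\frac{1821}{1762} \approx 1.0335$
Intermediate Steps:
$Y{\left(w \right)} = -120$ ($Y{\left(w \right)} = -111 - 9 = -120$)
$E = 23026$ ($E = 16377 + \left(9458 - 2809\right) = 16377 + 6649 = 23026$)
$\frac{\left(-1608\right) \left(-9\right) + 9201}{E + Y{\left(-76 \right)}} = \frac{\left(-1608\right) \left(-9\right) + 9201}{23026 - 120} = \frac{14472 + 9201}{22906} = 23673 \cdot \frac{1}{22906} = \frac{1821}{1762}$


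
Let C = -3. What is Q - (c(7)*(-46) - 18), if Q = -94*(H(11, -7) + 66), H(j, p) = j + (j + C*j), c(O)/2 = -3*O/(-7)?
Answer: -4876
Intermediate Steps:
c(O) = 6*O/7 (c(O) = 2*(-3*O/(-7)) = 2*(-3*O*(-⅐)) = 2*(3*O/7) = 6*O/7)
H(j, p) = -j (H(j, p) = j + (j - 3*j) = j - 2*j = -j)
Q = -5170 (Q = -94*(-1*11 + 66) = -94*(-11 + 66) = -94*55 = -5170)
Q - (c(7)*(-46) - 18) = -5170 - (((6/7)*7)*(-46) - 18) = -5170 - (6*(-46) - 18) = -5170 - (-276 - 18) = -5170 - 1*(-294) = -5170 + 294 = -4876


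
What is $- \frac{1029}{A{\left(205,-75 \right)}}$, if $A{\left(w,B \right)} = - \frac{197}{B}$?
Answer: $- \frac{77175}{197} \approx -391.75$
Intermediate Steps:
$- \frac{1029}{A{\left(205,-75 \right)}} = - \frac{1029}{\left(-197\right) \frac{1}{-75}} = - \frac{1029}{\left(-197\right) \left(- \frac{1}{75}\right)} = - \frac{1029}{\frac{197}{75}} = \left(-1029\right) \frac{75}{197} = - \frac{77175}{197}$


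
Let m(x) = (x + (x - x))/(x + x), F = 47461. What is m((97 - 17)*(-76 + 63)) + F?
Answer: 94923/2 ≈ 47462.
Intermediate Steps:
m(x) = ½ (m(x) = (x + 0)/((2*x)) = x*(1/(2*x)) = ½)
m((97 - 17)*(-76 + 63)) + F = ½ + 47461 = 94923/2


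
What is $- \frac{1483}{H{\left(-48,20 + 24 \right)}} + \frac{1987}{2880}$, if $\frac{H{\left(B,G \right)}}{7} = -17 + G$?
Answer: $- \frac{432833}{60480} \approx -7.1566$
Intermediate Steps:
$H{\left(B,G \right)} = -119 + 7 G$ ($H{\left(B,G \right)} = 7 \left(-17 + G\right) = -119 + 7 G$)
$- \frac{1483}{H{\left(-48,20 + 24 \right)}} + \frac{1987}{2880} = - \frac{1483}{-119 + 7 \left(20 + 24\right)} + \frac{1987}{2880} = - \frac{1483}{-119 + 7 \cdot 44} + 1987 \cdot \frac{1}{2880} = - \frac{1483}{-119 + 308} + \frac{1987}{2880} = - \frac{1483}{189} + \frac{1987}{2880} = - \frac{432833}{60480}$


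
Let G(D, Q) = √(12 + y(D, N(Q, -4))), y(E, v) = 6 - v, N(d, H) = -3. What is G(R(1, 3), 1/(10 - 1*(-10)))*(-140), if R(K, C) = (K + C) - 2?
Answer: -140*√21 ≈ -641.56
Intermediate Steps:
R(K, C) = -2 + C + K (R(K, C) = (C + K) - 2 = -2 + C + K)
G(D, Q) = √21 (G(D, Q) = √(12 + (6 - 1*(-3))) = √(12 + (6 + 3)) = √(12 + 9) = √21)
G(R(1, 3), 1/(10 - 1*(-10)))*(-140) = √21*(-140) = -140*√21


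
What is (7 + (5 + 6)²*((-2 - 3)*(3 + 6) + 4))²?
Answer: 24542116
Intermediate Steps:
(7 + (5 + 6)²*((-2 - 3)*(3 + 6) + 4))² = (7 + 11²*(-5*9 + 4))² = (7 + 121*(-45 + 4))² = (7 + 121*(-41))² = (7 - 4961)² = (-4954)² = 24542116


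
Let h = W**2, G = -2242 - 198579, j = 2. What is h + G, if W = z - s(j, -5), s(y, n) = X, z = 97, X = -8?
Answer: -189796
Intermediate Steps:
s(y, n) = -8
W = 105 (W = 97 - 1*(-8) = 97 + 8 = 105)
G = -200821
h = 11025 (h = 105**2 = 11025)
h + G = 11025 - 200821 = -189796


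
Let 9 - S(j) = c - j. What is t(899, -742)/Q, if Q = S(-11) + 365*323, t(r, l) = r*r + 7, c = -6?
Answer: 808208/117899 ≈ 6.8551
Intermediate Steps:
S(j) = 15 + j (S(j) = 9 - (-6 - j) = 9 + (6 + j) = 15 + j)
t(r, l) = 7 + r**2 (t(r, l) = r**2 + 7 = 7 + r**2)
Q = 117899 (Q = (15 - 11) + 365*323 = 4 + 117895 = 117899)
t(899, -742)/Q = (7 + 899**2)/117899 = (7 + 808201)*(1/117899) = 808208*(1/117899) = 808208/117899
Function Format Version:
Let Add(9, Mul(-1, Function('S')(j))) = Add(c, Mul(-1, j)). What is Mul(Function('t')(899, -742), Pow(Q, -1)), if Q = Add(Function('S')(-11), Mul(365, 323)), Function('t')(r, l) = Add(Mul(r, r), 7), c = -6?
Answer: Rational(808208, 117899) ≈ 6.8551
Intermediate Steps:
Function('S')(j) = Add(15, j) (Function('S')(j) = Add(9, Mul(-1, Add(-6, Mul(-1, j)))) = Add(9, Add(6, j)) = Add(15, j))
Function('t')(r, l) = Add(7, Pow(r, 2)) (Function('t')(r, l) = Add(Pow(r, 2), 7) = Add(7, Pow(r, 2)))
Q = 117899 (Q = Add(Add(15, -11), Mul(365, 323)) = Add(4, 117895) = 117899)
Mul(Function('t')(899, -742), Pow(Q, -1)) = Mul(Add(7, Pow(899, 2)), Pow(117899, -1)) = Mul(Add(7, 808201), Rational(1, 117899)) = Mul(808208, Rational(1, 117899)) = Rational(808208, 117899)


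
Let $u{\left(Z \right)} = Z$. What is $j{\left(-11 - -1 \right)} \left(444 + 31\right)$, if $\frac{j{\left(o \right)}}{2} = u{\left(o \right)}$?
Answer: $-9500$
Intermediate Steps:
$j{\left(o \right)} = 2 o$
$j{\left(-11 - -1 \right)} \left(444 + 31\right) = 2 \left(-11 - -1\right) \left(444 + 31\right) = 2 \left(-11 + 1\right) 475 = 2 \left(-10\right) 475 = \left(-20\right) 475 = -9500$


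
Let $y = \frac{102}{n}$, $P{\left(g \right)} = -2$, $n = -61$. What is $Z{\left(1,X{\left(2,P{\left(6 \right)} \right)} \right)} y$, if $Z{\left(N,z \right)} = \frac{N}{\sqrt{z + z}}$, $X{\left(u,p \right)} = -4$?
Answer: $\frac{51 i \sqrt{2}}{122} \approx 0.59119 i$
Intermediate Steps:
$Z{\left(N,z \right)} = \frac{N \sqrt{2}}{2 \sqrt{z}}$ ($Z{\left(N,z \right)} = \frac{N}{\sqrt{2 z}} = \frac{N}{\sqrt{2} \sqrt{z}} = N \frac{\sqrt{2}}{2 \sqrt{z}} = \frac{N \sqrt{2}}{2 \sqrt{z}}$)
$y = - \frac{102}{61}$ ($y = \frac{102}{-61} = 102 \left(- \frac{1}{61}\right) = - \frac{102}{61} \approx -1.6721$)
$Z{\left(1,X{\left(2,P{\left(6 \right)} \right)} \right)} y = \frac{1}{2} \cdot 1 \sqrt{2} \frac{1}{\sqrt{-4}} \left(- \frac{102}{61}\right) = \frac{1}{2} \cdot 1 \sqrt{2} \left(- \frac{i}{2}\right) \left(- \frac{102}{61}\right) = - \frac{i \sqrt{2}}{4} \left(- \frac{102}{61}\right) = \frac{51 i \sqrt{2}}{122}$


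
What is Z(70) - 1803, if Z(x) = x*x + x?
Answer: 3167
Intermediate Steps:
Z(x) = x + x² (Z(x) = x² + x = x + x²)
Z(70) - 1803 = 70*(1 + 70) - 1803 = 70*71 - 1803 = 4970 - 1803 = 3167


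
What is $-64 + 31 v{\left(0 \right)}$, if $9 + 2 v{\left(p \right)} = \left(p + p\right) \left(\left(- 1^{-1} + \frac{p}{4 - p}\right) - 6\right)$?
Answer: $- \frac{407}{2} \approx -203.5$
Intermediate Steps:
$v{\left(p \right)} = - \frac{9}{2} + p \left(-7 + \frac{p}{4 - p}\right)$ ($v{\left(p \right)} = - \frac{9}{2} + \frac{\left(p + p\right) \left(\left(- 1^{-1} + \frac{p}{4 - p}\right) - 6\right)}{2} = - \frac{9}{2} + \frac{2 p \left(\left(\left(-1\right) 1 + \frac{p}{4 - p}\right) - 6\right)}{2} = - \frac{9}{2} + \frac{2 p \left(\left(-1 + \frac{p}{4 - p}\right) - 6\right)}{2} = - \frac{9}{2} + \frac{2 p \left(-7 + \frac{p}{4 - p}\right)}{2} = - \frac{9}{2} + p \left(-7 + \frac{p}{4 - p}\right)$)
$-64 + 31 v{\left(0 \right)} = -64 + 31 \frac{36 - 16 \cdot 0^{2} + 47 \cdot 0}{2 \left(-4 + 0\right)} = -64 + 31 \frac{36 - 0 + 0}{2 \left(-4\right)} = -64 + 31 \cdot \frac{1}{2} \left(- \frac{1}{4}\right) \left(36 + 0 + 0\right) = -64 + 31 \cdot \frac{1}{2} \left(- \frac{1}{4}\right) 36 = -64 + 31 \left(- \frac{9}{2}\right) = -64 - \frac{279}{2} = - \frac{407}{2}$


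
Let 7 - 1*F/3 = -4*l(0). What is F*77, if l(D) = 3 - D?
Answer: 4389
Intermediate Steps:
F = 57 (F = 21 - (-12)*(3 - 1*0) = 21 - (-12)*(3 + 0) = 21 - (-12)*3 = 21 - 3*(-12) = 21 + 36 = 57)
F*77 = 57*77 = 4389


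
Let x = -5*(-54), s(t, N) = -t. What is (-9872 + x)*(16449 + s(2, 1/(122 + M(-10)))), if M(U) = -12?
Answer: -157924094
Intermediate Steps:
x = 270
(-9872 + x)*(16449 + s(2, 1/(122 + M(-10)))) = (-9872 + 270)*(16449 - 1*2) = -9602*(16449 - 2) = -9602*16447 = -157924094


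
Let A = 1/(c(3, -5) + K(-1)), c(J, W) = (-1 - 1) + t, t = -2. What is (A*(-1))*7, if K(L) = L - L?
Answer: 7/4 ≈ 1.7500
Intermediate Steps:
c(J, W) = -4 (c(J, W) = (-1 - 1) - 2 = -2 - 2 = -4)
K(L) = 0
A = -¼ (A = 1/(-4 + 0) = 1/(-4) = -¼ ≈ -0.25000)
(A*(-1))*7 = -¼*(-1)*7 = (¼)*7 = 7/4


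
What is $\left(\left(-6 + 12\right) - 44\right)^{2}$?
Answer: $1444$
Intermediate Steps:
$\left(\left(-6 + 12\right) - 44\right)^{2} = \left(6 - 44\right)^{2} = \left(-38\right)^{2} = 1444$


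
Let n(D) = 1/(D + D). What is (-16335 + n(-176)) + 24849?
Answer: 2996927/352 ≈ 8514.0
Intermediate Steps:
n(D) = 1/(2*D)
(-16335 + n(-176)) + 24849 = (-16335 + (1/2)/(-176)) + 24849 = (-16335 + (1/2)*(-1/176)) + 24849 = (-16335 - 1/352) + 24849 = -5749921/352 + 24849 = 2996927/352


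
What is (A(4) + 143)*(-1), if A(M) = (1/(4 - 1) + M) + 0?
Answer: -442/3 ≈ -147.33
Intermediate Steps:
A(M) = ⅓ + M (A(M) = (1/3 + M) + 0 = (⅓ + M) + 0 = ⅓ + M)
(A(4) + 143)*(-1) = ((⅓ + 4) + 143)*(-1) = (13/3 + 143)*(-1) = (442/3)*(-1) = -442/3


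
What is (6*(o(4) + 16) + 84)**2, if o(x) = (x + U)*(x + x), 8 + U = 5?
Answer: 51984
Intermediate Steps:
U = -3 (U = -8 + 5 = -3)
o(x) = 2*x*(-3 + x) (o(x) = (x - 3)*(x + x) = (-3 + x)*(2*x) = 2*x*(-3 + x))
(6*(o(4) + 16) + 84)**2 = (6*(2*4*(-3 + 4) + 16) + 84)**2 = (6*(2*4*1 + 16) + 84)**2 = (6*(8 + 16) + 84)**2 = (6*24 + 84)**2 = (144 + 84)**2 = 228**2 = 51984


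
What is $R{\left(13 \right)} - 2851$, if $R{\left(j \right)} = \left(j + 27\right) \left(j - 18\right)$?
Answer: $-3051$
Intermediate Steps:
$R{\left(j \right)} = \left(-18 + j\right) \left(27 + j\right)$ ($R{\left(j \right)} = \left(27 + j\right) \left(-18 + j\right) = \left(-18 + j\right) \left(27 + j\right)$)
$R{\left(13 \right)} - 2851 = \left(-486 + 13^{2} + 9 \cdot 13\right) - 2851 = \left(-486 + 169 + 117\right) - 2851 = -200 - 2851 = -3051$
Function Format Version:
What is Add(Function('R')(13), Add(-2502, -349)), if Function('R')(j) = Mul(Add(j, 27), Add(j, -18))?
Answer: -3051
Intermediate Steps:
Function('R')(j) = Mul(Add(-18, j), Add(27, j)) (Function('R')(j) = Mul(Add(27, j), Add(-18, j)) = Mul(Add(-18, j), Add(27, j)))
Add(Function('R')(13), Add(-2502, -349)) = Add(Add(-486, Pow(13, 2), Mul(9, 13)), Add(-2502, -349)) = Add(Add(-486, 169, 117), -2851) = Add(-200, -2851) = -3051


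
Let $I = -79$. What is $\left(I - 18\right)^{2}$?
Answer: $9409$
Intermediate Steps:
$\left(I - 18\right)^{2} = \left(-79 - 18\right)^{2} = \left(-97\right)^{2} = 9409$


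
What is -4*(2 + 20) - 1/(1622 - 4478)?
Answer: -251327/2856 ≈ -88.000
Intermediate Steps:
-4*(2 + 20) - 1/(1622 - 4478) = -4*22 - 1/(-2856) = -88 - 1*(-1/2856) = -88 + 1/2856 = -251327/2856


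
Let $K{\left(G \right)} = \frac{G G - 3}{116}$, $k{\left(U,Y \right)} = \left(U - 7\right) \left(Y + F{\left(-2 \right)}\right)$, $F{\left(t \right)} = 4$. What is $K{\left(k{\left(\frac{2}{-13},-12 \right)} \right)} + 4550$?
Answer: $\frac{89751229}{19604} \approx 4578.2$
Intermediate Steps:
$k{\left(U,Y \right)} = \left(-7 + U\right) \left(4 + Y\right)$ ($k{\left(U,Y \right)} = \left(U - 7\right) \left(Y + 4\right) = \left(-7 + U\right) \left(4 + Y\right)$)
$K{\left(G \right)} = - \frac{3}{116} + \frac{G^{2}}{116}$ ($K{\left(G \right)} = \left(G^{2} - 3\right) \frac{1}{116} = \left(-3 + G^{2}\right) \frac{1}{116} = - \frac{3}{116} + \frac{G^{2}}{116}$)
$K{\left(k{\left(\frac{2}{-13},-12 \right)} \right)} + 4550 = \left(- \frac{3}{116} + \frac{\left(-28 - -84 + 4 \frac{2}{-13} + \frac{2}{-13} \left(-12\right)\right)^{2}}{116}\right) + 4550 = \left(- \frac{3}{116} + \frac{\left(-28 + 84 + 4 \cdot 2 \left(- \frac{1}{13}\right) + 2 \left(- \frac{1}{13}\right) \left(-12\right)\right)^{2}}{116}\right) + 4550 = \left(- \frac{3}{116} + \frac{\left(-28 + 84 + 4 \left(- \frac{2}{13}\right) - - \frac{24}{13}\right)^{2}}{116}\right) + 4550 = \left(- \frac{3}{116} + \frac{\left(-28 + 84 - \frac{8}{13} + \frac{24}{13}\right)^{2}}{116}\right) + 4550 = \left(- \frac{3}{116} + \frac{\left(\frac{744}{13}\right)^{2}}{116}\right) + 4550 = \left(- \frac{3}{116} + \frac{1}{116} \cdot \frac{553536}{169}\right) + 4550 = \left(- \frac{3}{116} + \frac{138384}{4901}\right) + 4550 = \frac{553029}{19604} + 4550 = \frac{89751229}{19604}$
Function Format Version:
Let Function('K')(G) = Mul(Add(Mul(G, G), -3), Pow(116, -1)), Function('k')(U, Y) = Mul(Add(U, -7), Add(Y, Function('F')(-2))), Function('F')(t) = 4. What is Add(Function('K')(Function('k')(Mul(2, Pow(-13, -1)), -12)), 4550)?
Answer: Rational(89751229, 19604) ≈ 4578.2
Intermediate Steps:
Function('k')(U, Y) = Mul(Add(-7, U), Add(4, Y)) (Function('k')(U, Y) = Mul(Add(U, -7), Add(Y, 4)) = Mul(Add(-7, U), Add(4, Y)))
Function('K')(G) = Add(Rational(-3, 116), Mul(Rational(1, 116), Pow(G, 2))) (Function('K')(G) = Mul(Add(Pow(G, 2), -3), Rational(1, 116)) = Mul(Add(-3, Pow(G, 2)), Rational(1, 116)) = Add(Rational(-3, 116), Mul(Rational(1, 116), Pow(G, 2))))
Add(Function('K')(Function('k')(Mul(2, Pow(-13, -1)), -12)), 4550) = Add(Add(Rational(-3, 116), Mul(Rational(1, 116), Pow(Add(-28, Mul(-7, -12), Mul(4, Mul(2, Pow(-13, -1))), Mul(Mul(2, Pow(-13, -1)), -12)), 2))), 4550) = Add(Add(Rational(-3, 116), Mul(Rational(1, 116), Pow(Add(-28, 84, Mul(4, Mul(2, Rational(-1, 13))), Mul(Mul(2, Rational(-1, 13)), -12)), 2))), 4550) = Add(Add(Rational(-3, 116), Mul(Rational(1, 116), Pow(Add(-28, 84, Mul(4, Rational(-2, 13)), Mul(Rational(-2, 13), -12)), 2))), 4550) = Add(Add(Rational(-3, 116), Mul(Rational(1, 116), Pow(Add(-28, 84, Rational(-8, 13), Rational(24, 13)), 2))), 4550) = Add(Add(Rational(-3, 116), Mul(Rational(1, 116), Pow(Rational(744, 13), 2))), 4550) = Add(Add(Rational(-3, 116), Mul(Rational(1, 116), Rational(553536, 169))), 4550) = Add(Add(Rational(-3, 116), Rational(138384, 4901)), 4550) = Add(Rational(553029, 19604), 4550) = Rational(89751229, 19604)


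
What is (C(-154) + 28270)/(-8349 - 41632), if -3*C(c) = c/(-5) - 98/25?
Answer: -706526/1249525 ≈ -0.56544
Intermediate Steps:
C(c) = 98/75 + c/15 (C(c) = -(c/(-5) - 98/25)/3 = -(c*(-1/5) - 98*1/25)/3 = -(-c/5 - 98/25)/3 = -(-98/25 - c/5)/3 = 98/75 + c/15)
(C(-154) + 28270)/(-8349 - 41632) = ((98/75 + (1/15)*(-154)) + 28270)/(-8349 - 41632) = ((98/75 - 154/15) + 28270)/(-49981) = (-224/25 + 28270)*(-1/49981) = (706526/25)*(-1/49981) = -706526/1249525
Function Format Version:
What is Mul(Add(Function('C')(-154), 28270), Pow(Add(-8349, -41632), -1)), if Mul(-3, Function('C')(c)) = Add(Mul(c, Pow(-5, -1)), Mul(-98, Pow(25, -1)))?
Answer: Rational(-706526, 1249525) ≈ -0.56544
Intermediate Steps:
Function('C')(c) = Add(Rational(98, 75), Mul(Rational(1, 15), c)) (Function('C')(c) = Mul(Rational(-1, 3), Add(Mul(c, Pow(-5, -1)), Mul(-98, Pow(25, -1)))) = Mul(Rational(-1, 3), Add(Mul(c, Rational(-1, 5)), Mul(-98, Rational(1, 25)))) = Mul(Rational(-1, 3), Add(Mul(Rational(-1, 5), c), Rational(-98, 25))) = Mul(Rational(-1, 3), Add(Rational(-98, 25), Mul(Rational(-1, 5), c))) = Add(Rational(98, 75), Mul(Rational(1, 15), c)))
Mul(Add(Function('C')(-154), 28270), Pow(Add(-8349, -41632), -1)) = Mul(Add(Add(Rational(98, 75), Mul(Rational(1, 15), -154)), 28270), Pow(Add(-8349, -41632), -1)) = Mul(Add(Add(Rational(98, 75), Rational(-154, 15)), 28270), Pow(-49981, -1)) = Mul(Add(Rational(-224, 25), 28270), Rational(-1, 49981)) = Mul(Rational(706526, 25), Rational(-1, 49981)) = Rational(-706526, 1249525)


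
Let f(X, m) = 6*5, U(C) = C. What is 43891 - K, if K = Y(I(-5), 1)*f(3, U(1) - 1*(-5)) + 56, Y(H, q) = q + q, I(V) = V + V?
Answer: 43775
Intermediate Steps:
I(V) = 2*V
f(X, m) = 30
Y(H, q) = 2*q
K = 116 (K = (2*1)*30 + 56 = 2*30 + 56 = 60 + 56 = 116)
43891 - K = 43891 - 1*116 = 43891 - 116 = 43775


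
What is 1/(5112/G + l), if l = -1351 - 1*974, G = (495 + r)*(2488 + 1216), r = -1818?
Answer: -68061/158241896 ≈ -0.00043011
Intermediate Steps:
G = -4900392 (G = (495 - 1818)*(2488 + 1216) = -1323*3704 = -4900392)
l = -2325 (l = -1351 - 974 = -2325)
1/(5112/G + l) = 1/(5112/(-4900392) - 2325) = 1/(5112*(-1/4900392) - 2325) = 1/(-71/68061 - 2325) = 1/(-158241896/68061) = -68061/158241896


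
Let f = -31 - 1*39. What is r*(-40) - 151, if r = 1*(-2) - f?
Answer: -2871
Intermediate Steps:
f = -70 (f = -31 - 39 = -70)
r = 68 (r = 1*(-2) - 1*(-70) = -2 + 70 = 68)
r*(-40) - 151 = 68*(-40) - 151 = -2720 - 151 = -2871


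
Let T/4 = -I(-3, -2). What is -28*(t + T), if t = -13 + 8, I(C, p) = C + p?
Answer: -420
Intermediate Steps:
t = -5
T = 20 (T = 4*(-(-3 - 2)) = 4*(-1*(-5)) = 4*5 = 20)
-28*(t + T) = -28*(-5 + 20) = -28*15 = -420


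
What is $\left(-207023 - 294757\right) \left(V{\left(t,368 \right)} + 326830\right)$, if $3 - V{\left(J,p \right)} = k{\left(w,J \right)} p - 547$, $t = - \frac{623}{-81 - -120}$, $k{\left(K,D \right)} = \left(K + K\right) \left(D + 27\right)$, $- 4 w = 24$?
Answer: $- \frac{2453152242000}{13} \approx -1.887 \cdot 10^{11}$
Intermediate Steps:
$w = -6$ ($w = \left(- \frac{1}{4}\right) 24 = -6$)
$k{\left(K,D \right)} = 2 K \left(27 + D\right)$
$t = - \frac{623}{39}$ ($t = - \frac{623}{-81 + 120} = - \frac{623}{39} \approx -15.974$)
$V{\left(J,p \right)} = 550 - p \left(-324 - 12 J\right)$ ($V{\left(J,p \right)} = 3 - \left(2 \left(-6\right) \left(27 + J\right) p - 547\right) = 3 - \left(\left(-324 - 12 J\right) p - 547\right) = 3 - \left(p \left(-324 - 12 J\right) - 547\right) = 3 - \left(-547 + p \left(-324 - 12 J\right)\right) = 550 - p \left(-324 - 12 J\right)$)
$\left(-207023 - 294757\right) \left(V{\left(t,368 \right)} + 326830\right) = \left(-207023 - 294757\right) \left(\left(550 + 12 \cdot 368 \left(27 - \frac{623}{39}\right)\right) + 326830\right) = - 501780 \left(\left(550 + 12 \cdot 368 \cdot \frac{430}{39}\right) + 326830\right) = - 501780 \left(\left(550 + \frac{632960}{13}\right) + 326830\right) = - 501780 \left(\frac{640110}{13} + 326830\right) = \left(-501780\right) \frac{4888900}{13} = - \frac{2453152242000}{13}$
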